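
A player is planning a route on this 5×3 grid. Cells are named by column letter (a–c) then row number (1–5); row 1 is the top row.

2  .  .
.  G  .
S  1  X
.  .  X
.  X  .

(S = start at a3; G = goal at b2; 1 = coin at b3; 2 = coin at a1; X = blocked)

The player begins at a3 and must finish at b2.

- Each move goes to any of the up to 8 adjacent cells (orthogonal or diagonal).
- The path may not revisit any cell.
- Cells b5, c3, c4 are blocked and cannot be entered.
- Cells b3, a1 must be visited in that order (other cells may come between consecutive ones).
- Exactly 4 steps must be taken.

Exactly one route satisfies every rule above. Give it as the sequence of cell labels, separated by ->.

a3 -> b3 -> a2 -> a1 -> b2

The waypoints must appear in the order b3, a1, with no cell reused.
Route from a3: right 1 to b3, up-left 1 to a2, up 1 to a1, down-right 1 to b2 — 4 moves in all.
Check: order respected (1 at step 1, 2 at step 3); 4 moves as required.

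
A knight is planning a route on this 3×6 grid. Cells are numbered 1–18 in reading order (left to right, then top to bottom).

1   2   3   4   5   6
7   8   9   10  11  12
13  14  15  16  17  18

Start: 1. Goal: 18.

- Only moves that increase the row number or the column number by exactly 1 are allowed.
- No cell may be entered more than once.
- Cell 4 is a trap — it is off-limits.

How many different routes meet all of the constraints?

A right/down-only route from 1 to 18 makes exactly 2 down-moves and 5 right-moves in some order.
With no other constraints that would be C(7,2) = 21 routes.
Subtract routes through each blocked cell (inclusion–exclusion for overlaps): − through 4: 6 → 15.
That gives 15 routes.

15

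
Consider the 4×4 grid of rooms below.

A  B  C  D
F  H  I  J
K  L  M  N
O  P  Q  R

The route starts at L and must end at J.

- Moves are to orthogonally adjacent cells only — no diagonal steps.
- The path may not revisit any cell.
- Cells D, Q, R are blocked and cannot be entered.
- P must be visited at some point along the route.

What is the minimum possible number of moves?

7

Any route passes through P somewhere between L and J. Summing Manhattan distances along the two legs (L → P → J) gives a lower bound of 1 + 4 = 5 moves.
The shortest route satisfying every rule uses 7 moves: L → P → O → K → F → H → I → J.
The no-revisit rule (legs can't share cells) pushes the minimum above the 5-move bound; an exhaustive check rules out every length from 5 to 6, leaving 7 as the minimum.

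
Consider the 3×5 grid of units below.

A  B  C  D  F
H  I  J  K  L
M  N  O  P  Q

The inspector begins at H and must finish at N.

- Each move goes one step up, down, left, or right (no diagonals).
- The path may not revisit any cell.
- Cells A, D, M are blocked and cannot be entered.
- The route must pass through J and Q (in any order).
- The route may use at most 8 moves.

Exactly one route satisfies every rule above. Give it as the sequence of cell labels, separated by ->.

Any route must reach J and Q and still end at N within 8 moves, so the order of the required stops is forced.
Route from H: right 4 to L, down 1 to Q, left 3 to N — 8 moves in all.
Check: all required cells visited; 8 ≤ 8 moves.

H -> I -> J -> K -> L -> Q -> P -> O -> N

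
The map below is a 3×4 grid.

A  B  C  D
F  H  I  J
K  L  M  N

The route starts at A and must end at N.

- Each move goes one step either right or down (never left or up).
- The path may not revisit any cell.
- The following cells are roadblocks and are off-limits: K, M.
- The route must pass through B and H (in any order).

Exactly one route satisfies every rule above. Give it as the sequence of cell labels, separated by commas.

A, B, H, I, J, N

Moves only go right or down, so the column and row indices never decrease.
Route from A: right to B, down to H, 2× right (reaching J), down to N — 5 moves in all.
Check: all required cells visited.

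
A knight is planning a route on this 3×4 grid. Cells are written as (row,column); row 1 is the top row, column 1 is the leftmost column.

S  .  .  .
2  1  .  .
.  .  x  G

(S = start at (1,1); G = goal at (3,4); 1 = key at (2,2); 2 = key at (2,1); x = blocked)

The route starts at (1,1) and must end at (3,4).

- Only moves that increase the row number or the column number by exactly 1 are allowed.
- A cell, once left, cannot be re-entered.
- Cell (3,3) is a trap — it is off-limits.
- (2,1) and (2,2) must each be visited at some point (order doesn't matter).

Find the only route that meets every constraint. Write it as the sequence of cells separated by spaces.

Moves only go right or down, so the column and row indices never decrease.
Route from (1,1): down to (2,1), 3× right (reaching (2,4)), down to (3,4) — 5 moves in all.
Check: all required cells visited.

(1,1) (2,1) (2,2) (2,3) (2,4) (3,4)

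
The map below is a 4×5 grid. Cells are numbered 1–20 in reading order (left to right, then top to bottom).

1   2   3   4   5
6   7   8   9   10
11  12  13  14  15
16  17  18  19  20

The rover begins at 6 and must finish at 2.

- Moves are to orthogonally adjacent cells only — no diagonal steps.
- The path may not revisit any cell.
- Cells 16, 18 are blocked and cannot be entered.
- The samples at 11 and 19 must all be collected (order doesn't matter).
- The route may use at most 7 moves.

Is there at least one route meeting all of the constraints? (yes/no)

Even ignoring the no-revisit rule, getting from 6 to 2, taking the cheapest ordering 6 → 11 → 19 → 2 needs at least 1 + 4 + 5 = 10 moves (Manhattan distance per leg), which exceeds the 7-move limit.

no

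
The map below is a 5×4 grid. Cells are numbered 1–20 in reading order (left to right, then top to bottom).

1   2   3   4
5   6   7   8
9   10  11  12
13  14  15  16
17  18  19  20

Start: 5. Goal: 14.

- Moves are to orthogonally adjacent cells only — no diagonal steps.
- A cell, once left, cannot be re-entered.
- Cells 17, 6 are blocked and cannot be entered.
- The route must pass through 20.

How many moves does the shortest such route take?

9

Any route passes through 20 somewhere between 5 and 14. Summing Manhattan distances along the two legs (5 → 20 → 14) gives a lower bound of 6 + 3 = 9 moves.
A route of 9 moves achieves this: 5 → 9 → 10 → 11 → 15 → 16 → 20 → 19 → 18 → 14.
Since 9 matches the lower bound, it is optimal.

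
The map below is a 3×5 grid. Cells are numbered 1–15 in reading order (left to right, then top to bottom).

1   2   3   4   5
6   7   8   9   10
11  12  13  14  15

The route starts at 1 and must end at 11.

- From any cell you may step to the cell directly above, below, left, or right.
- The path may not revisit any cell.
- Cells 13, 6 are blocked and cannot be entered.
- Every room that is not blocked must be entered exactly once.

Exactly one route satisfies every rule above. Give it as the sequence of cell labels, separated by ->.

Need to visit all 13 open cells exactly once, starting at 1 and ending at 11.
Cell 12 has only two open neighbours (7 and 11), so the path must pass straight through it: one of those is the cell it's entered from and the other is where it exits.
Route from 1: right 4 to 5, down 2 to 15, left 1 to 14, up 1 to 9, left 2 to 7, down 1 to 12, left 1 to 11 — 12 moves in all.
Check: all 13 open cells covered.

1 -> 2 -> 3 -> 4 -> 5 -> 10 -> 15 -> 14 -> 9 -> 8 -> 7 -> 12 -> 11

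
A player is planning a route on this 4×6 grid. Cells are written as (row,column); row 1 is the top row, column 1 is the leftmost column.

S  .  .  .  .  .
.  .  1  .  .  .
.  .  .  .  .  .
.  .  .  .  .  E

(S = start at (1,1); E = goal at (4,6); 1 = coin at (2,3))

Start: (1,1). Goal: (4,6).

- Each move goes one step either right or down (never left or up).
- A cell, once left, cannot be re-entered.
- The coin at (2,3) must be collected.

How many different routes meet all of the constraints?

A right/down-only route from (1,1) to (4,6) makes exactly 3 down-moves and 5 right-moves in some order.
With no other constraints that would be C(8,3) = 56 routes.
Split at (2,3) and multiply the segment counts: (1,1)→(2,3): 3; (2,3)→(4,6): 10; product = 30.
That gives 30 routes.

30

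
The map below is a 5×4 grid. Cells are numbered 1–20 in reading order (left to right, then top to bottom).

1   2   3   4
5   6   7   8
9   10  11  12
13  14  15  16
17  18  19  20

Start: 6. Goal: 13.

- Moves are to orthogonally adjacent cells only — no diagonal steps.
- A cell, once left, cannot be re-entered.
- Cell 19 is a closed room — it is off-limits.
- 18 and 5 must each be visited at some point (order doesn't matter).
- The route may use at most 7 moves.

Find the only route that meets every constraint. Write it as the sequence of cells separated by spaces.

The budget equals the shortest possible length, so every move has to be on a shortest route through the required cells.
Route from 6: left to 5, down to 9, right to 10, 2× down (reaching 18), left to 17, up to 13 — 7 moves in all.
Check: all required cells visited; 7 ≤ 7 moves.

6 5 9 10 14 18 17 13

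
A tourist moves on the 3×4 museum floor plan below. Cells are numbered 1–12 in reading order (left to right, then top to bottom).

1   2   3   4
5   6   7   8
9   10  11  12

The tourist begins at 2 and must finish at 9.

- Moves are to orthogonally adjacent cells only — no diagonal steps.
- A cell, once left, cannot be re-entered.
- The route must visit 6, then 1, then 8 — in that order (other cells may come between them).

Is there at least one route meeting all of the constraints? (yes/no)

no

Ignoring the required order, 2 revisit-free routes from 2 to 9 pass through all of 6, 1, and 8; the waypoint orders that occur are 1 → 6 → 8 (2) — never 6 → 1 → 8.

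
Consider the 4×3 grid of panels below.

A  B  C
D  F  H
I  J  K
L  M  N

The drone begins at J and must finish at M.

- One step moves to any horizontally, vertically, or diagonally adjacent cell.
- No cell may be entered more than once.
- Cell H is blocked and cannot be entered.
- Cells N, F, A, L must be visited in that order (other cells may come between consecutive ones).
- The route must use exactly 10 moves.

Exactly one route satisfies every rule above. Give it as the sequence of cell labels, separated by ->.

The waypoints must appear in the order N, F, A, L, with no cell reused.
Route from J: down-right 1 to N, up 1 to K, up-left 1 to F, up-right 1 to C, left 2 to A, down 3 to L, right 1 to M — 10 moves in all.
Check: order respected (N at step 1, F at step 3, A at step 6, L at step 9); 10 moves as required.

J -> N -> K -> F -> C -> B -> A -> D -> I -> L -> M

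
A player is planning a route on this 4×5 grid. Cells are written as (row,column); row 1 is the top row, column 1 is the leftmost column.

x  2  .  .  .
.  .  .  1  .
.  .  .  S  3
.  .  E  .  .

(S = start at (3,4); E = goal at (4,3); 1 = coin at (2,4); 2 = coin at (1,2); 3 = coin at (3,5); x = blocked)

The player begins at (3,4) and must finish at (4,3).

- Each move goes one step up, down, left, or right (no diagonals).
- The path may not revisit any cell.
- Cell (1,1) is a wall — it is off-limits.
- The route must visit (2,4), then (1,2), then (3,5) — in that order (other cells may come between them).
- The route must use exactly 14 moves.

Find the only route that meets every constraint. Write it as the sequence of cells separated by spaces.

The waypoints must appear in the order (2,4), (1,2), (3,5), with no cell reused.
Route from (3,4): up to (2,4), left to (2,3), down to (3,3), left to (3,2), 2× up (reaching (1,2)), 3× right (reaching (1,5)), 3× down (reaching (4,5)), 2× left (reaching (4,3)) — 14 moves in all.
Check: order respected (1 at step 1, 2 at step 6, 3 at step 11); 14 moves as required.

(3,4) (2,4) (2,3) (3,3) (3,2) (2,2) (1,2) (1,3) (1,4) (1,5) (2,5) (3,5) (4,5) (4,4) (4,3)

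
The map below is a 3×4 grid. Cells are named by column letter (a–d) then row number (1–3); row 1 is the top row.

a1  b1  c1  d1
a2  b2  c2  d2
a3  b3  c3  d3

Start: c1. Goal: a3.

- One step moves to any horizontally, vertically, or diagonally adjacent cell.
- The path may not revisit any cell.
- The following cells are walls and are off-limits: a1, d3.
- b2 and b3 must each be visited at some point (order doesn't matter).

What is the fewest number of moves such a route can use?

Any route passes through b2 and b3 in some order between c1 and a3. Summing Chebyshev distances along each leg and taking the cheapest ordering (c1 → b2 → b3 → a3) gives a lower bound of 1 + 1 + 1 = 3 moves.
A route of 3 moves achieves this: c1 → b2 → b3 → a3.
Since 3 matches the lower bound, it is optimal.

3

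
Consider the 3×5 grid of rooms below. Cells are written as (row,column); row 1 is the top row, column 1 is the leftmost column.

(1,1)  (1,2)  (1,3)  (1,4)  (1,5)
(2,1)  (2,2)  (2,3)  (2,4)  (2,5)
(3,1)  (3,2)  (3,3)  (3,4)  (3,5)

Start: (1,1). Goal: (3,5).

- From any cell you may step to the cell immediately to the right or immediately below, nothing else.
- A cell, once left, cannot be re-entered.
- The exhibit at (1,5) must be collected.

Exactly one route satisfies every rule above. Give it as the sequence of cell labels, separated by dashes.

(1,1) - (1,2) - (1,3) - (1,4) - (1,5) - (2,5) - (3,5)

Moves only go right or down, so the column and row indices never decrease.
Route from (1,1): right 4 to (1,5), down 2 to (3,5) — 6 moves in all.
Check: all required cells visited.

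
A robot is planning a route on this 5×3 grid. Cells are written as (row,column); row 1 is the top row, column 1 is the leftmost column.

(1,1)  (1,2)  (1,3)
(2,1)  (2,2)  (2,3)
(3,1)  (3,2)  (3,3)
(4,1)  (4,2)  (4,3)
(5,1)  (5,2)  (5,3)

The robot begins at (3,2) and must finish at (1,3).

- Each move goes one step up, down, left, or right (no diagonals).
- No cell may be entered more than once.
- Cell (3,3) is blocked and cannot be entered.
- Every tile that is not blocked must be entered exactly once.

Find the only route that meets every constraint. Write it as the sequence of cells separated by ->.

(3,2) -> (4,2) -> (4,3) -> (5,3) -> (5,2) -> (5,1) -> (4,1) -> (3,1) -> (2,1) -> (1,1) -> (1,2) -> (2,2) -> (2,3) -> (1,3)

Need to visit all 14 open cells exactly once, starting at (3,2) and ending at (1,3).
Cell (1,1) has only two open neighbours ((2,1) and (1,2)), so the path must pass straight through it: one of those is the cell it's entered from and the other is where it exits.
Route from (3,2): down to (4,2), right to (4,3), down to (5,3), 2× left (reaching (5,1)), 4× up (reaching (1,1)), right to (1,2), down to (2,2), right to (2,3), up to (1,3) — 13 moves in all.
Check: all 14 open cells covered.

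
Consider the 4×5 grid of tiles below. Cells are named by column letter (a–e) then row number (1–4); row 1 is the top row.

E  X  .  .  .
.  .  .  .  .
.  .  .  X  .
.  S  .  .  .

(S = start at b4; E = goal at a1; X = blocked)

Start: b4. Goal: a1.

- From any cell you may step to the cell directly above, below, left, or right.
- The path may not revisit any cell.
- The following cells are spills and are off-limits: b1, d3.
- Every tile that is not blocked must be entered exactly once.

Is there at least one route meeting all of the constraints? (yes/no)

Colour the cells like a checkerboard: each orthogonal step flips colour, so a Hamiltonian route alternates colours. Here there are 10 cells of one colour and 8 of the other, with start on the same colour as the goal — the counts and endpoints can't be arranged into an alternating sequence of length 18, so no Hamiltonian route exists.

no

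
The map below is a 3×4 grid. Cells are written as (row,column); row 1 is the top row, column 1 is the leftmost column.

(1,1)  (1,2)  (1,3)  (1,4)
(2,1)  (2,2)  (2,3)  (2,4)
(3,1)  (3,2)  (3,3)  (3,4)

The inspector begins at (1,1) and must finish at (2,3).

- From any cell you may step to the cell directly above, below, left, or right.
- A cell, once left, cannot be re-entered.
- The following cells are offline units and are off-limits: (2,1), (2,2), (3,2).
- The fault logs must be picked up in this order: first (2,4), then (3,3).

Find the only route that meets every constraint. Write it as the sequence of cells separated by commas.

(1,1), (1,2), (1,3), (1,4), (2,4), (3,4), (3,3), (2,3)

The waypoints must appear in the order (2,4), (3,3), with no cell reused.
Route from (1,1): right 3 to (1,4), down 2 to (3,4), left 1 to (3,3), up 1 to (2,3) — 7 moves in all.
Check: order respected ((2,4) at step 4, (3,3) at step 6).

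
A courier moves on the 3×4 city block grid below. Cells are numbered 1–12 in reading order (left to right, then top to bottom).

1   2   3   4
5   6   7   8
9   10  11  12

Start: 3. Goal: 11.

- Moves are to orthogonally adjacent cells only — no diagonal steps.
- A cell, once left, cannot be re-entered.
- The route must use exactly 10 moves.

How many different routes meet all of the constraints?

2

Need simple routes of exactly 10 moves from 3 to 11 (Manhattan distance 2, so 4 moves are spent on a detour and 4 undoing it).
Enumerating: 3 2 1 5 9 10 6 7 8 12 11 | 3 4 8 7 6 2 1 5 9 10 11.
That gives 2 routes.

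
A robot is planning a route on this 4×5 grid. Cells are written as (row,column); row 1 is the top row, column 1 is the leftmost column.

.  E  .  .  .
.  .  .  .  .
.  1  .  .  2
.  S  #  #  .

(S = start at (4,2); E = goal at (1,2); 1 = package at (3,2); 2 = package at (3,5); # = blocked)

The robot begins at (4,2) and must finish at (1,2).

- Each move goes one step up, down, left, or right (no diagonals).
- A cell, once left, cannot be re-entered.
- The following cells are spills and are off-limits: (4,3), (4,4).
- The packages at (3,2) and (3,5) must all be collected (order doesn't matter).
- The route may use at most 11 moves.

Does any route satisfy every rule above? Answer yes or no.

yes

One route that works: (4,2) → (3,2) → (3,3) → (3,4) → (3,5) → (2,5) → (1,5) → (1,4) → (1,3) → (1,2).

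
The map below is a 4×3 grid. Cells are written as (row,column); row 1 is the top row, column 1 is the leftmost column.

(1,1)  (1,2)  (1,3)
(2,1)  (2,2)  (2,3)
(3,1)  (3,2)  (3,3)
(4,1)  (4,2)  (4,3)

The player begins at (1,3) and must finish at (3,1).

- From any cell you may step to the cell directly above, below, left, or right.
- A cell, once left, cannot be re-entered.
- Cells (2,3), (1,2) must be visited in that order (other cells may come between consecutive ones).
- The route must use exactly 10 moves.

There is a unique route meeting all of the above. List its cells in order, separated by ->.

(1,3) -> (2,3) -> (3,3) -> (4,3) -> (4,2) -> (3,2) -> (2,2) -> (1,2) -> (1,1) -> (2,1) -> (3,1)

The waypoints must appear in the order (2,3), (1,2), with no cell reused.
Route from (1,3): down 3 to (4,3), left 1 to (4,2), up 3 to (1,2), left 1 to (1,1), down 2 to (3,1) — 10 moves in all.
Check: order respected ((2,3) at step 1, (1,2) at step 7); 10 moves as required.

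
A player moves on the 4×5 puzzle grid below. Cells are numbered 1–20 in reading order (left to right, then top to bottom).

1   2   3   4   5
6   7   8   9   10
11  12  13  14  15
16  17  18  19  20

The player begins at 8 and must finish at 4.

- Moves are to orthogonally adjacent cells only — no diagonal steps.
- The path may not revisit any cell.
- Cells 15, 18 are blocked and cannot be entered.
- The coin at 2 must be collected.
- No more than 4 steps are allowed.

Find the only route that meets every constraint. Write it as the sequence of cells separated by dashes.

8 - 7 - 2 - 3 - 4

Any route must reach 2 and still end at 4 within 4 moves, so the order of the required stops is forced.
Route from 8: left to 7, up to 2, 2× right (reaching 4) — 4 moves in all.
Check: all required cells visited; 4 ≤ 4 moves.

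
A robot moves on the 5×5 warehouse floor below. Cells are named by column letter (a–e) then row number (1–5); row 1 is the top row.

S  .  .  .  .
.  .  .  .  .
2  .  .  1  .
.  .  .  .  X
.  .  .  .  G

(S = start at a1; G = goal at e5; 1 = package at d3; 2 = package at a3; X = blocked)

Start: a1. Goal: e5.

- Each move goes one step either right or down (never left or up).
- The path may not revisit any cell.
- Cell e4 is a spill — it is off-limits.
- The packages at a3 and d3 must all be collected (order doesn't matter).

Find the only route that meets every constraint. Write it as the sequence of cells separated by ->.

Moves only go right or down, so the column and row indices never decrease.
Route from a1: down 2 to a3, right 3 to d3, down 2 to d5, right 1 to e5 — 8 moves in all.
Check: all required cells visited.

a1 -> a2 -> a3 -> b3 -> c3 -> d3 -> d4 -> d5 -> e5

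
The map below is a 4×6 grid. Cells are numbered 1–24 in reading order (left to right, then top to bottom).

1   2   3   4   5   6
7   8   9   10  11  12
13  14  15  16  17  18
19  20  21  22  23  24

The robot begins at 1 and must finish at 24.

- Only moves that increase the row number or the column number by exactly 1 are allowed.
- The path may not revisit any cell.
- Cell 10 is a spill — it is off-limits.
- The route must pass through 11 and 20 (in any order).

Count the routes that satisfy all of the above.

0

A right/down-only route from 1 to 24 makes exactly 3 down-moves and 5 right-moves in some order.
With no other constraints that would be C(8,3) = 56 routes.
20 is below but to the left of 11: going 11 → 20 would need a leftward move and 20 → 11 an upward move, so no right/down-only route can visit both required cells.
No route satisfies every constraint, so the count is 0.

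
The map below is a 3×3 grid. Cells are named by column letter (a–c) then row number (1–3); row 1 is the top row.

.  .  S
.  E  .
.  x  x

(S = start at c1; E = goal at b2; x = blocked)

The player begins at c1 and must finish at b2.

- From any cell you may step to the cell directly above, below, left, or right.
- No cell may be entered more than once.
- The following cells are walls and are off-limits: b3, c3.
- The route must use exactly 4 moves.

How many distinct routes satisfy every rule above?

Need simple routes of exactly 4 moves from c1 to b2 (Manhattan distance 2, so 1 moves are spent on a detour and 1 undoing it).
Enumerating: c1 b1 a1 a2 b2.
That gives 1 route.

1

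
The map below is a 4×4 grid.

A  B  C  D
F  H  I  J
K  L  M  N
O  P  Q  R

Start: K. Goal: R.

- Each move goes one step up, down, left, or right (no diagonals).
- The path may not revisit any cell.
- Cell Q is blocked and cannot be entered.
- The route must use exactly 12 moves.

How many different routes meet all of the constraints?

9

Need simple routes of exactly 12 moves from K to R (Manhattan distance 4, so 4 moves are spent on a detour and 4 undoing it).
Branch systematically from the start, pruning whenever the remaining move budget drops below the Manhattan distance to R or differs from it in parity. Grouping the completions by first move — via F: 2; via O: 5; via L: 2 — and summing: 2 + 5 + 2 = 9.
That gives 9 routes.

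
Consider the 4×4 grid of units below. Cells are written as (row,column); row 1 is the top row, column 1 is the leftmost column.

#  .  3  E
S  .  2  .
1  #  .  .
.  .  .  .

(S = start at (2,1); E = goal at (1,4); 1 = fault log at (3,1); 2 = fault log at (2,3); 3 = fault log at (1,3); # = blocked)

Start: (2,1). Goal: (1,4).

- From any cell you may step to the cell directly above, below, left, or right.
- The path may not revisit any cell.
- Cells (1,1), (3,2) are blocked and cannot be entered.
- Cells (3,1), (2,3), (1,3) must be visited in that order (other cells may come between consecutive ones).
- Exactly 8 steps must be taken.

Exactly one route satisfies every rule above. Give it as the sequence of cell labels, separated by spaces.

(2,1) (3,1) (4,1) (4,2) (4,3) (3,3) (2,3) (1,3) (1,4)

The waypoints must appear in the order (3,1), (2,3), (1,3), with no cell reused.
Route from (2,1): 2× down (reaching (4,1)), 2× right (reaching (4,3)), 3× up (reaching (1,3)), right to (1,4) — 8 moves in all.
Check: order respected (1 at step 1, 2 at step 6, 3 at step 7); 8 moves as required.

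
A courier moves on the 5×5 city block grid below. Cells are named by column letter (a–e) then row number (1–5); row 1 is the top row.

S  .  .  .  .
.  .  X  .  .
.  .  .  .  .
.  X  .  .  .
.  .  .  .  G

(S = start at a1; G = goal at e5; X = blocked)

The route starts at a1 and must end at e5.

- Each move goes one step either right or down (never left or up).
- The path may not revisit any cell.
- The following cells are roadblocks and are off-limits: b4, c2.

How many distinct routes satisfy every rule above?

A right/down-only route from a1 to e5 makes exactly 4 down-moves and 4 right-moves in some order.
With no other constraints that would be C(8,4) = 70 routes.
Subtract routes through each blocked cell (inclusion–exclusion for overlaps): − through c2: 30 − through b4: 16 → 24.
That gives 24 routes.

24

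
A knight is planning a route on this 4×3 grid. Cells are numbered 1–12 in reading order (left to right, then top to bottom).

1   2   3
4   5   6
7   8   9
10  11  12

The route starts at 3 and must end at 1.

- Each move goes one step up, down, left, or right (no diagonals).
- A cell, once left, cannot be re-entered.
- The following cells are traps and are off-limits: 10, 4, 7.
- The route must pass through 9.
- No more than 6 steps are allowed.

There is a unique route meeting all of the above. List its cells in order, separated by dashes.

3 - 6 - 9 - 8 - 5 - 2 - 1

Any route must reach 9 and still end at 1 within 6 moves, so the order of the required stops is forced.
Route from 3: 2× down (reaching 9), left to 8, 2× up (reaching 2), left to 1 — 6 moves in all.
Check: all required cells visited; 6 ≤ 6 moves.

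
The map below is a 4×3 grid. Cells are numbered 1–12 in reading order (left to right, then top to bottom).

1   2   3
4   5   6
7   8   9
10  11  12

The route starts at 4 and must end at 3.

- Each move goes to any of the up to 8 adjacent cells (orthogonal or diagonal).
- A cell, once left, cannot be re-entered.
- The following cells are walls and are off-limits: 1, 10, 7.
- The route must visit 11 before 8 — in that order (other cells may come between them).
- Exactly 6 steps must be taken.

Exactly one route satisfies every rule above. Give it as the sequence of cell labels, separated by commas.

4, 5, 9, 11, 8, 6, 3

The waypoints must appear in the order 11, 8, with no cell reused.
Route from 4: right 1 to 5, down-right 1 to 9, down-left 1 to 11, up 1 to 8, up-right 1 to 6, up 1 to 3 — 6 moves in all.
Check: order respected (11 at step 3, 8 at step 4); 6 moves as required.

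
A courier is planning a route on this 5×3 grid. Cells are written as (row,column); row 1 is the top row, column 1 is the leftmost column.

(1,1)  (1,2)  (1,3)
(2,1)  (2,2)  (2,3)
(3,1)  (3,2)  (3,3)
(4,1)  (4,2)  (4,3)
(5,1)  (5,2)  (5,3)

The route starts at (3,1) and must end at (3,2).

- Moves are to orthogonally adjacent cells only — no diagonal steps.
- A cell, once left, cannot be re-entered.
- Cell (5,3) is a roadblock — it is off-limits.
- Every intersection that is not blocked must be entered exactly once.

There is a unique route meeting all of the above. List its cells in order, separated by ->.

(3,1) -> (4,1) -> (5,1) -> (5,2) -> (4,2) -> (4,3) -> (3,3) -> (2,3) -> (1,3) -> (1,2) -> (1,1) -> (2,1) -> (2,2) -> (3,2)

Need to visit all 14 open cells exactly once, starting at (3,1) and ending at (3,2).
Cell (1,3) has only two open neighbours ((2,3) and (1,2)), so the path must pass straight through it: one of those is the cell it's entered from and the other is where it exits.
Route from (3,1): 2× down (reaching (5,1)), right to (5,2), up to (4,2), right to (4,3), 3× up (reaching (1,3)), 2× left (reaching (1,1)), down to (2,1), right to (2,2), down to (3,2) — 13 moves in all.
Check: all 14 open cells covered.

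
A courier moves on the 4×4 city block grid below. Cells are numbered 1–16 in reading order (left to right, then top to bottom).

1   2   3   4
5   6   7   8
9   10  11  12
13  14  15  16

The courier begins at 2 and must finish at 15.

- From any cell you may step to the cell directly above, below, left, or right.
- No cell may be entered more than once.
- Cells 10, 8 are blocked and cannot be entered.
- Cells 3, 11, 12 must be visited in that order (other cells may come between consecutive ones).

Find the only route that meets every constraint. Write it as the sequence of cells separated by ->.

The waypoints must appear in the order 3, 11, 12, with no cell reused.
Route from 2: right to 3, 2× down (reaching 11), right to 12, down to 16, left to 15 — 6 moves in all.
Check: order respected (3 at step 1, 11 at step 3, 12 at step 4).

2 -> 3 -> 7 -> 11 -> 12 -> 16 -> 15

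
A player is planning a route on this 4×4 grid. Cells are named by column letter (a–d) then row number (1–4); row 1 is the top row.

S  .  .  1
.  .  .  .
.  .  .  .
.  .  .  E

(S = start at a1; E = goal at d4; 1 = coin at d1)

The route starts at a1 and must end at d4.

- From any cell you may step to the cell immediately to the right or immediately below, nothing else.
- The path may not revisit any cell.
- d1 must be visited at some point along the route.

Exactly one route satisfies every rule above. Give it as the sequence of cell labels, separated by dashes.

Moves only go right or down, so the column and row indices never decrease.
Route from a1: 3× right (reaching d1), 3× down (reaching d4) — 6 moves in all.
Check: all required cells visited.

a1 - b1 - c1 - d1 - d2 - d3 - d4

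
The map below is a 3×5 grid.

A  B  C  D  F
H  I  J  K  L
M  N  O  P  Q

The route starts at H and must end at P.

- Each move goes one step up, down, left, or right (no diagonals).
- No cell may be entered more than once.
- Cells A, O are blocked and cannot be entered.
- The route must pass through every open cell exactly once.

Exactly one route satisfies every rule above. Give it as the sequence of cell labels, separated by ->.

Need to visit all 13 open cells exactly once, starting at H and ending at P.
Cell F has only two open neighbours (L and D), so the path must pass straight through it: one of those is the cell it's entered from and the other is where it exits.
Route from H: down to M, right to N, 2× up (reaching B), right to C, down to J, right to K, up to D, right to F, 2× down (reaching Q), left to P — 12 moves in all.
Check: all 13 open cells covered.

H -> M -> N -> I -> B -> C -> J -> K -> D -> F -> L -> Q -> P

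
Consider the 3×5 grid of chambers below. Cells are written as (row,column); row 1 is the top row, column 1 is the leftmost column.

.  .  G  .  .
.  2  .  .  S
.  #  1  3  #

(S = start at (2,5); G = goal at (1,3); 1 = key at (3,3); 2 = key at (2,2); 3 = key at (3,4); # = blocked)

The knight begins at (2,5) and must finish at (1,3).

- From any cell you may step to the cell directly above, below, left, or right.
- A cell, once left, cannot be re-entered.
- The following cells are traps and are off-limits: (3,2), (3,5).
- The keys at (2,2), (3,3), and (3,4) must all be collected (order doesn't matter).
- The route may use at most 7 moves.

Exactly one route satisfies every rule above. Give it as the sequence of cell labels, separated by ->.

The 7-move cap with required stops at (2,2), (3,3), (3,4) leaves no slack for detours.
Route from (2,5): left to (2,4), down to (3,4), left to (3,3), up to (2,3), left to (2,2), up to (1,2), right to (1,3) — 7 moves in all.
Check: all required cells visited; 7 ≤ 7 moves.

(2,5) -> (2,4) -> (3,4) -> (3,3) -> (2,3) -> (2,2) -> (1,2) -> (1,3)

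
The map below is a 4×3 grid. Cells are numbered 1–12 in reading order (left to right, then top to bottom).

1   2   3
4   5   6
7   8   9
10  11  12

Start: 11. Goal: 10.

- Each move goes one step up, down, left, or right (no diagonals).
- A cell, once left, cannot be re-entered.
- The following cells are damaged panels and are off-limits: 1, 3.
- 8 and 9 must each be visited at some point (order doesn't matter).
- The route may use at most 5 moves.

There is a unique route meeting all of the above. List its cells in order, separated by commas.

11, 12, 9, 8, 7, 10

The 5-move cap with required stops at 8, 9 leaves no slack for detours.
Route from 11: right 1 to 12, up 1 to 9, left 2 to 7, down 1 to 10 — 5 moves in all.
Check: all required cells visited; 5 ≤ 5 moves.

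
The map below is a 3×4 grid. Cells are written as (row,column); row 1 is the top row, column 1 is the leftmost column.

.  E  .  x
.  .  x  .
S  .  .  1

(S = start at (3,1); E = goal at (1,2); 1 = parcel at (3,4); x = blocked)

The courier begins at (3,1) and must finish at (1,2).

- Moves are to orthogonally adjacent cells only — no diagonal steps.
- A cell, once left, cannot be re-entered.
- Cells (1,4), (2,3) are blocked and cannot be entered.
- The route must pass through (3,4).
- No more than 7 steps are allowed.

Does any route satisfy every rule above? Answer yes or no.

Exhausting the options from (3,1), every branch either dead-ends against blocked cells, would have to re-enter a cell already used, runs past the 7-move limit, or reaches the goal with a constraint still unmet.

no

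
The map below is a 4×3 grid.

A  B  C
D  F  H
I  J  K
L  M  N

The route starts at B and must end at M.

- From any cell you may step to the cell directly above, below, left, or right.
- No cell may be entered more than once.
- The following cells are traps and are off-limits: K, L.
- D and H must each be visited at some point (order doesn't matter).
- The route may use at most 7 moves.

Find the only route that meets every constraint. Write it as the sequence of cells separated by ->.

Any route must reach D and H and still end at M within 7 moves, so the order of the required stops is forced.
Route from B: right to C, down to H, 2× left (reaching D), down to I, right to J, down to M — 7 moves in all.
Check: all required cells visited; 7 ≤ 7 moves.

B -> C -> H -> F -> D -> I -> J -> M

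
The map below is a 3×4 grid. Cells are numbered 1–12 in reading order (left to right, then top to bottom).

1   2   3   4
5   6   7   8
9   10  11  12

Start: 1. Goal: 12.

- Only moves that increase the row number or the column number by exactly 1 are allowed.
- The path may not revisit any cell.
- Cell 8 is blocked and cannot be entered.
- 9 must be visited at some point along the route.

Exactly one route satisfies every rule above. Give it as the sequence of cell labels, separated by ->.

Moves only go right or down, so the column and row indices never decrease.
Route from 1: 2× down (reaching 9), 3× right (reaching 12) — 5 moves in all.
Check: all required cells visited.

1 -> 5 -> 9 -> 10 -> 11 -> 12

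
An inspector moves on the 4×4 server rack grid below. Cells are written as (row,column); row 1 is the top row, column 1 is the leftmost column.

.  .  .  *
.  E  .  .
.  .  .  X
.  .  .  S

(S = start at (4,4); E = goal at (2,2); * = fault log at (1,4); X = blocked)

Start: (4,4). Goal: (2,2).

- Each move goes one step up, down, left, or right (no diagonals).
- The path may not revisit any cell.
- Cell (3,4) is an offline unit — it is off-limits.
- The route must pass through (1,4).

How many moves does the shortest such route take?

Any route passes through (1,4) somewhere between (4,4) and (2,2). Summing Manhattan distances along the two legs ((4,4) → (1,4) → (2,2)) gives a lower bound of 3 + 3 = 6 moves.
That bound ignores the blocked cells. Measuring each leg by the fewest moves that actually steer around them ((4,4)→(1,4): 5; (1,4)→(2,2): 3) raises the lower bound to 8.
A route of 8 moves exists: (4,4) → (4,3) → (3,3) → (2,3) → (2,4) → (1,4) → (1,3) → (1,2) → (2,2).
Since 8 matches that lower bound, it is optimal.

8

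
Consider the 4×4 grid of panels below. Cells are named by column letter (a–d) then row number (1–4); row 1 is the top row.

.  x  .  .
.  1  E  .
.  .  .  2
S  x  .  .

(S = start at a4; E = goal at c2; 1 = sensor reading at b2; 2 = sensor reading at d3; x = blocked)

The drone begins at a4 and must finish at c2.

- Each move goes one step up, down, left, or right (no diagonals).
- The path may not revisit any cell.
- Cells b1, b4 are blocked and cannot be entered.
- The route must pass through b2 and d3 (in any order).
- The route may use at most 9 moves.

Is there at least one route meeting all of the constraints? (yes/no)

yes

One route that works: a4 → a3 → a2 → b2 → b3 → c3 → d3 → d2 → c2.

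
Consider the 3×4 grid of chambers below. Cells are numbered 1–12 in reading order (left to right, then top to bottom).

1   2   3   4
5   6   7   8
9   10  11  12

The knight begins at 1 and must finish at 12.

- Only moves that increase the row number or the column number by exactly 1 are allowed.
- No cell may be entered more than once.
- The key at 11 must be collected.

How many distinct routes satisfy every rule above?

6

A right/down-only route from 1 to 12 makes exactly 2 down-moves and 3 right-moves in some order.
With no other constraints that would be C(5,2) = 10 routes.
Split at 11 and multiply the segment counts: 1→11: 6; 11→12: 1; product = 6.
That gives 6 routes.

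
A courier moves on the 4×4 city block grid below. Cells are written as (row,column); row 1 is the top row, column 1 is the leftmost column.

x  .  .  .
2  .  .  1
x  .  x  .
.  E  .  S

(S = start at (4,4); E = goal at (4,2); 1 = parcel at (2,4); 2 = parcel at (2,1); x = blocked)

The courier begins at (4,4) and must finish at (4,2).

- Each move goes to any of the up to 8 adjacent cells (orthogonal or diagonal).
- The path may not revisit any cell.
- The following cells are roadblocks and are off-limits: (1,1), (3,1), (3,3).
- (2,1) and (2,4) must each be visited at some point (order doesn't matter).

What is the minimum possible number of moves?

Any route passes through (2,1) and (2,4) in some order between (4,4) and (4,2). Summing Chebyshev distances along each leg and taking the cheapest ordering ((4,4) → (2,4) → (2,1) → (4,2)) gives a lower bound of 2 + 3 + 2 = 7 moves.
A route of 7 moves achieves this: (4,4) → (3,4) → (2,4) → (1,3) → (1,2) → (2,1) → (3,2) → (4,2).
Since 7 matches the lower bound, it is optimal.

7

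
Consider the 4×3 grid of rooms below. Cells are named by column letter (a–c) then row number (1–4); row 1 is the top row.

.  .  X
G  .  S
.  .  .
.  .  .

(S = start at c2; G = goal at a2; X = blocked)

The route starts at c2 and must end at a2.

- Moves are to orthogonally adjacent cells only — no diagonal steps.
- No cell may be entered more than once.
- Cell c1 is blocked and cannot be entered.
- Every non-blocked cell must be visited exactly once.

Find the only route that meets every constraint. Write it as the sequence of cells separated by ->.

Need to visit all 11 open cells exactly once, starting at c2 and ending at a2.
Route from c2: 2× down (reaching c4), 2× left (reaching a4), up to a3, right to b3, 2× up (reaching b1), left to a1, down to a2 — 10 moves in all.
Check: all 11 open cells covered.

c2 -> c3 -> c4 -> b4 -> a4 -> a3 -> b3 -> b2 -> b1 -> a1 -> a2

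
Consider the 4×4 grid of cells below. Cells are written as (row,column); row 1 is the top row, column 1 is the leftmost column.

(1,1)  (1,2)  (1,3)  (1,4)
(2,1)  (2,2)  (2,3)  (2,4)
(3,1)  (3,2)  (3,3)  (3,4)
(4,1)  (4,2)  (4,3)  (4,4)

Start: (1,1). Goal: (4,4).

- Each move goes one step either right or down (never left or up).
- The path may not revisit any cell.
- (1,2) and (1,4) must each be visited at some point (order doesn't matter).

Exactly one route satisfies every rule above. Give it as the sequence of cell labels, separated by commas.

Moves only go right or down, so the column and row indices never decrease.
Route from (1,1): right 3 to (1,4), down 3 to (4,4) — 6 moves in all.
Check: all required cells visited.

(1,1), (1,2), (1,3), (1,4), (2,4), (3,4), (4,4)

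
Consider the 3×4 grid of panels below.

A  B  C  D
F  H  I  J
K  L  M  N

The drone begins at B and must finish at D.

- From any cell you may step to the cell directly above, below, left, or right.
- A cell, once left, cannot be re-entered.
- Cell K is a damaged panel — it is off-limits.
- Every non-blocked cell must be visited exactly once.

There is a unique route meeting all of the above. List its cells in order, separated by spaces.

B A F H L M N J I C D

Need to visit all 11 open cells exactly once, starting at B and ending at D.
Cell A has only two open neighbours (F and B), so the path must pass straight through it: one of those is the cell it's entered from and the other is where it exits.
Route from B: left to A, down to F, right to H, down to L, 2× right (reaching N), up to J, left to I, up to C, right to D — 10 moves in all.
Check: all 11 open cells covered.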